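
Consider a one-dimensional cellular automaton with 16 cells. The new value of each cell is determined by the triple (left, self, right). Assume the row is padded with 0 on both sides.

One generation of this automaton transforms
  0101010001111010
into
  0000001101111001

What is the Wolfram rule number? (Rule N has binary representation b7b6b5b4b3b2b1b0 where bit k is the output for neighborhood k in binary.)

217

position 10: 111 → 1  (bit 7 = 1)
position 12: 110 → 1  (bit 6 = 1)
position 2: 101 → 0  (bit 5 = 0)
position 6: 100 → 1  (bit 4 = 1)
position 9: 011 → 1  (bit 3 = 1)
position 1: 010 → 0  (bit 2 = 0)
position 0: 001 → 0  (bit 1 = 0)
position 7: 000 → 1  (bit 0 = 1)
bits b7..b0 = 11011001 = 217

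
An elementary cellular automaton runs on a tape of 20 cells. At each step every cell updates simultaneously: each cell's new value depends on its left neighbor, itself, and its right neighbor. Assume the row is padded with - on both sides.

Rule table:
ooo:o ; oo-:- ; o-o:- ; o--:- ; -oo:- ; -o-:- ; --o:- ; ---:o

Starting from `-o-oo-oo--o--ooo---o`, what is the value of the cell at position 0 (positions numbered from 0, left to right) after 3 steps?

-

step 1: --------------o--o--
step 2: ooooooooooooo------o
step 3: -ooooooooooo--oooo--
position 0 holds -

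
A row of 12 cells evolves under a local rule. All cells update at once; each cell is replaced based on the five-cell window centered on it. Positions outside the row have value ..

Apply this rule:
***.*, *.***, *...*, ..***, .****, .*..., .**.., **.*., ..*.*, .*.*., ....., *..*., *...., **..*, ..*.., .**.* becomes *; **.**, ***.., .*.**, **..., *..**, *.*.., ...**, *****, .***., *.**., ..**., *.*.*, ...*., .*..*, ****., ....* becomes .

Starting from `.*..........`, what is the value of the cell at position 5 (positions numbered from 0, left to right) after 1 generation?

*

.***********
position 5 holds *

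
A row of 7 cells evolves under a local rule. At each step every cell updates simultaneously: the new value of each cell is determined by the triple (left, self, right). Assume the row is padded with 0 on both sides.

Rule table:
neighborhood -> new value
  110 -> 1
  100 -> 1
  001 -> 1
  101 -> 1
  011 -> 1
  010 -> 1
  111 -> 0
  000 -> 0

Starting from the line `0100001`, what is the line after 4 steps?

1011011

1110011
1011111
1110001
1011011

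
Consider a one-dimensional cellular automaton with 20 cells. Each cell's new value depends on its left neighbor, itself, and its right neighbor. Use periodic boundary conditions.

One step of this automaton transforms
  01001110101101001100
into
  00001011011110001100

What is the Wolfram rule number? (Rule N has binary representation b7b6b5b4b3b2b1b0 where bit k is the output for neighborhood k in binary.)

position 5: 111 → 0  (bit 7 = 0)
position 6: 110 → 1  (bit 6 = 1)
position 7: 101 → 1  (bit 5 = 1)
position 2: 100 → 0  (bit 4 = 0)
position 4: 011 → 1  (bit 3 = 1)
position 1: 010 → 0  (bit 2 = 0)
position 0: 001 → 0  (bit 1 = 0)
position 19: 000 → 0  (bit 0 = 0)
bits b7..b0 = 01101000 = 104

104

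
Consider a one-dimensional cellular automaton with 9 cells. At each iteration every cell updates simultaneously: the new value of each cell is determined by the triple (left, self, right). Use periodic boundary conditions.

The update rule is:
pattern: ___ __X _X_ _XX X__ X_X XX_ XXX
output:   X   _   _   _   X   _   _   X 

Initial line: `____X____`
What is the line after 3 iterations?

iteration 1: XXX__XXXX
iteration 2: XX_X__XXX
iteration 3: X___X__XX

X___X__XX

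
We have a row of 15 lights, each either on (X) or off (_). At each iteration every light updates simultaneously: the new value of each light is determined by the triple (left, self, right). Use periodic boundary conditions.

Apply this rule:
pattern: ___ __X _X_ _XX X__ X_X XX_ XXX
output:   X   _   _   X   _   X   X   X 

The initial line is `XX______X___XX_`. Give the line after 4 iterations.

XXXXXXXX_X_XXXX

XX_XXXX___X_XXX
XXXXXXX_X__XXXX
XXXXXXXX___XXXX
XXXXXXXX_X_XXXX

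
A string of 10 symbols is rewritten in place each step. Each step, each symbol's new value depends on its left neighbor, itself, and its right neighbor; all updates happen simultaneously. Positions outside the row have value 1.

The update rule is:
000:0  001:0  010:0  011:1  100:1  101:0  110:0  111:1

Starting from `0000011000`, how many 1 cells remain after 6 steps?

2

1000010100
0100000010
0010000000
1001000000
0100100000
0010010000
count of 1: 2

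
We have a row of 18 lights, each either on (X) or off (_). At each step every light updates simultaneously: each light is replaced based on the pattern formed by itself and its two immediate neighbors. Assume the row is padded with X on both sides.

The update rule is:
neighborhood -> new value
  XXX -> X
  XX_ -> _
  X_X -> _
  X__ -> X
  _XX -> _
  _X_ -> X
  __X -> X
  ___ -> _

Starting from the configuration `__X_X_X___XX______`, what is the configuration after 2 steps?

XX__X____XXXXX__X_

step 1: XXX_X_XX_X__X____X
step 2: XX__X____XXXXX__X_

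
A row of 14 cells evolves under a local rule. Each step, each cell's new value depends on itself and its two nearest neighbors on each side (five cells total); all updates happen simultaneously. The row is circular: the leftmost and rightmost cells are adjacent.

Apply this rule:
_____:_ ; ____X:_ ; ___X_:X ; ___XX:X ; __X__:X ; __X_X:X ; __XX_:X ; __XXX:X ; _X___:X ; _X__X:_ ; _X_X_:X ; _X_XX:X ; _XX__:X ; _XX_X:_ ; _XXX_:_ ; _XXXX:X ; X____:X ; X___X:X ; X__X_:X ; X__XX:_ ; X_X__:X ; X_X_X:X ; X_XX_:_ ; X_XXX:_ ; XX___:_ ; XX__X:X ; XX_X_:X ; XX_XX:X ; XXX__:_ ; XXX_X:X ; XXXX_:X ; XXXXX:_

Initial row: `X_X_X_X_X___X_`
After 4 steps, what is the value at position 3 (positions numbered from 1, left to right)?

XXXXXXXXXXXXXX
______________
______________  (fixed point — unchanged through step 4)
position 3 holds _

_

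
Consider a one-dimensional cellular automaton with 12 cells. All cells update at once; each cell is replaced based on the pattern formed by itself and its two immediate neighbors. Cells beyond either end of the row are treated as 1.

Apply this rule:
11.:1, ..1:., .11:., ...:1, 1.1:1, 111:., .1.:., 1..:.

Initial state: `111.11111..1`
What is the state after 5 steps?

1.11..1..11.

..11....1...
...1.11...1.
.1..1.1.1..1
1....1.1....
1.11..1..11.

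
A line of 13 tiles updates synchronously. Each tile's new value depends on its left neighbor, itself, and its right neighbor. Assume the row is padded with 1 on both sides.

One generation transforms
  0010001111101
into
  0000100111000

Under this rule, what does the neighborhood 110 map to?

0

At position 10 the neighborhood is 110; the next row has 0 there.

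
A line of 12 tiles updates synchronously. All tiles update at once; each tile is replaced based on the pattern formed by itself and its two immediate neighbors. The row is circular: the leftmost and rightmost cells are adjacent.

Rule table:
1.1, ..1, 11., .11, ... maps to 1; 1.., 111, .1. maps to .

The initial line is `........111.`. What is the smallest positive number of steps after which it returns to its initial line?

111111111.1.
1.......11.1
1.1111111111
111.........
1.1.11111111
11.11.......
11111.111111
....111.....
11111.1.1111
....11.11...
111111111.11
........111.

12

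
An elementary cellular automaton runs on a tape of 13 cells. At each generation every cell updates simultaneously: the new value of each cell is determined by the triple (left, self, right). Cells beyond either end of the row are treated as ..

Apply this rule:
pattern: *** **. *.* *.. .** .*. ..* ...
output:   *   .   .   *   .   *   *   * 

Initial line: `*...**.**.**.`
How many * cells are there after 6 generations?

generation 1: ****........*
generation 2: .**.*********
generation 3: *....*******.
generation 4: *****.*****.*
generation 5: .***...***..*
generation 6: *.*.***.*.***
count of *: 9

9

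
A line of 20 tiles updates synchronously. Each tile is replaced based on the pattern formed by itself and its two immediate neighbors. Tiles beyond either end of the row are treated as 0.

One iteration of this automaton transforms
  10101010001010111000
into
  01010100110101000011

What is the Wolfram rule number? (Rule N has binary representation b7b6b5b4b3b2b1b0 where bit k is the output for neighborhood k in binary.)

35

position 15: 111 → 0  (bit 7 = 0)
position 16: 110 → 0  (bit 6 = 0)
position 1: 101 → 1  (bit 5 = 1)
position 7: 100 → 0  (bit 4 = 0)
position 14: 011 → 0  (bit 3 = 0)
position 0: 010 → 0  (bit 2 = 0)
position 9: 001 → 1  (bit 1 = 1)
position 8: 000 → 1  (bit 0 = 1)
bits b7..b0 = 00100011 = 35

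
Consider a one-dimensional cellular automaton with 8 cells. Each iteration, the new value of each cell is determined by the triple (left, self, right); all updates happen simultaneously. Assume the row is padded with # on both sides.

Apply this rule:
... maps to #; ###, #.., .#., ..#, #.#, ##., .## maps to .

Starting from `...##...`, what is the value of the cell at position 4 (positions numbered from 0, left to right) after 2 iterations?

.#....#.
...##...
position 4 holds #

#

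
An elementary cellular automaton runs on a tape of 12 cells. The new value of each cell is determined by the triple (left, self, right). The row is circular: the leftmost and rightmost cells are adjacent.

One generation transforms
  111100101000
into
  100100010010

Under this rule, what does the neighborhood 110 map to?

1

At position 3 the neighborhood is 110; the next row has 1 there.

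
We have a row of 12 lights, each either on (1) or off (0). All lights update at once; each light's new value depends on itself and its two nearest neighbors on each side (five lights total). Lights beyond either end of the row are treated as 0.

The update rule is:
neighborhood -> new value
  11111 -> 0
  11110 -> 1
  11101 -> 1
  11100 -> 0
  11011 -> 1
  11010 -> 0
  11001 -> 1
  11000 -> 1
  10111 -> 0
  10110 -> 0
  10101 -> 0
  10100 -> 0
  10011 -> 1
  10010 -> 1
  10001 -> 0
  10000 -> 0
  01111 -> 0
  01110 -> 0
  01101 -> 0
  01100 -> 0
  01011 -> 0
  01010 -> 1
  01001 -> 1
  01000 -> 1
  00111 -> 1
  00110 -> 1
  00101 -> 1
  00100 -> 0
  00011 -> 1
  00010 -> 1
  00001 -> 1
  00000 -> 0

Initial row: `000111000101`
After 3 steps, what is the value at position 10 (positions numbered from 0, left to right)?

011100101110
110011100001
101110010110
position 10 holds 1

1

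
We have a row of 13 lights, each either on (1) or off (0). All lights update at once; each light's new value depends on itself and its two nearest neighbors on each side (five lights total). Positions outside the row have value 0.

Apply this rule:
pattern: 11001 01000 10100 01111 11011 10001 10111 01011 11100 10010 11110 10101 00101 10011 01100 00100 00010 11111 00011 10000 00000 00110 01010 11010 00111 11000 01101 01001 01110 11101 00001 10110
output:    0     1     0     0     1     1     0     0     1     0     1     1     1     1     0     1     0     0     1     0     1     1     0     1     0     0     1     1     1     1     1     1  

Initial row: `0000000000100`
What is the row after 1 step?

1111111110110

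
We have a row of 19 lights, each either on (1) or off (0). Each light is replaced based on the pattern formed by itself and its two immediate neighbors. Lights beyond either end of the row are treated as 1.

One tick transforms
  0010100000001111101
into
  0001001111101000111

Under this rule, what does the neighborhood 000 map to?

1

At position 6 the neighborhood is 000; the next row has 1 there.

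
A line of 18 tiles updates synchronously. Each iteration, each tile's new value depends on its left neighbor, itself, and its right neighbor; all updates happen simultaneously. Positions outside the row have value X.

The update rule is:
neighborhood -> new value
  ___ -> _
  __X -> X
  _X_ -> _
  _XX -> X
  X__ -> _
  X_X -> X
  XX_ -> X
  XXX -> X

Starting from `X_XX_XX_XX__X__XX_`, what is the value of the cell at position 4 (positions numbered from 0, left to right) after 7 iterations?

XXXXXXXXXX_X__XXXX
XXXXXXXXXXX__XXXXX
XXXXXXXXXXX_XXXXXX
XXXXXXXXXXXXXXXXXX
XXXXXXXXXXXXXXXXXX  (fixed point — unchanged through iteration 7)
position 4 holds X

X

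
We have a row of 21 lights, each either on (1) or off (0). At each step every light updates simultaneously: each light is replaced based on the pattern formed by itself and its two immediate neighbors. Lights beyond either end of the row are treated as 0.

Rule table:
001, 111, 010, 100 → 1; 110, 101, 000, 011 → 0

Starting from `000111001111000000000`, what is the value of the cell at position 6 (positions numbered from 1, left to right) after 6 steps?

001010110110100000000
011010000000110000000
100011000001001000000
110100100011111100000
000111110101111010000
001011100100110011000
position 6 holds 1

1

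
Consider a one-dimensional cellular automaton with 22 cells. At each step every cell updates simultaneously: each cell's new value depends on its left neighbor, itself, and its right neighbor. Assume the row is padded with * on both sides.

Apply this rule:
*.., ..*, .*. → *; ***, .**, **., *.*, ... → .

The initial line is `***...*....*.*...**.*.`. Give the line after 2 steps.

step 1: ...*.***..**.**.*...*.
step 2: *.**....**......**.**.

*.**....**......**.**.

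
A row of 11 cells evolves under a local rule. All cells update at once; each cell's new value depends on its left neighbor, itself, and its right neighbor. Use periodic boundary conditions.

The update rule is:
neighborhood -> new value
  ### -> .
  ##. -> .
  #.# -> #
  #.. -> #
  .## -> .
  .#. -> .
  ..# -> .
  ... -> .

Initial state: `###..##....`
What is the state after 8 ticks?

tick 1: ...#...#...
tick 2: ....#...#..
tick 3: .....#...#.
tick 4: ......#...#
tick 5: #......#...
tick 6: .#......#..
tick 7: ..#......#.
tick 8: ...#......#

...#......#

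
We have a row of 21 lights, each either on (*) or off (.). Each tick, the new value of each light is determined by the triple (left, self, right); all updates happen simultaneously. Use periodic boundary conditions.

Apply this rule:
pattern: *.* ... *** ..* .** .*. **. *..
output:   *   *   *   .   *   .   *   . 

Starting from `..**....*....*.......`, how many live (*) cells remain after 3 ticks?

19

*.**.**...**...******
*******.*.**.*.******
********.****.*******
count of *: 19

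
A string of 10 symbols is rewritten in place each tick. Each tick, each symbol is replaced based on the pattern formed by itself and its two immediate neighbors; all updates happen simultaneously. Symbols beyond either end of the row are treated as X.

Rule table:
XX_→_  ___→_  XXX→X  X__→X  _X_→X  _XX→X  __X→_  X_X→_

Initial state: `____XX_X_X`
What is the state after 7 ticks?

tick 1: X___X__X_X
tick 2: _X__XX_X_X
tick 3: _XX_X__X_X
tick 4: _X__XX_X_X  (repeats tick 2; period 2)
tick 7: _XX_X__X_X

_XX_X__X_X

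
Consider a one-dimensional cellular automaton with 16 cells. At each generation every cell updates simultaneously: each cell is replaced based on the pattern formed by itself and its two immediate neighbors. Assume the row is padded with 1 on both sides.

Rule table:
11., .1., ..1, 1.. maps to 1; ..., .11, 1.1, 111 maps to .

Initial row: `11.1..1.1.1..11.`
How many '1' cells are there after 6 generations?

6

.1.1111.1.111.1.
.1....1.1...1.1.
.11..11.11.11.1.
..111.1..1..1.1.
11..1.1111111.1.
.1111.......1.1.
count of 1: 6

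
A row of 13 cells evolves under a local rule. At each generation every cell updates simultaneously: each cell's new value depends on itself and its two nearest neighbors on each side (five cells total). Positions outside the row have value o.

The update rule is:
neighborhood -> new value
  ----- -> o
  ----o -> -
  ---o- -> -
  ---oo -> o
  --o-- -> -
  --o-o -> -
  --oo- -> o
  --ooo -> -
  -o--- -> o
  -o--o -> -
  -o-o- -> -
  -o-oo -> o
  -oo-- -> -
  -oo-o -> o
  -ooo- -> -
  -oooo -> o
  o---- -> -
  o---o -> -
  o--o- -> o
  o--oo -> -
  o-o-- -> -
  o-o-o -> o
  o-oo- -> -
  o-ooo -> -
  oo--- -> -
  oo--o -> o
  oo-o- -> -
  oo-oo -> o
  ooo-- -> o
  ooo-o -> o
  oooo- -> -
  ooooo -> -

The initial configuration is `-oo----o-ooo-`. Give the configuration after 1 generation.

o-------o--oo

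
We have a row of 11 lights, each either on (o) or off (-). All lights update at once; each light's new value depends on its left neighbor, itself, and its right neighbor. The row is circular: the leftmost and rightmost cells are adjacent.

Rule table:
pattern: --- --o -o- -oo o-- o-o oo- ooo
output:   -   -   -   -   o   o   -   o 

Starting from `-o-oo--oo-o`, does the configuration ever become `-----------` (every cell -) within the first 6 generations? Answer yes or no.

no

o-o--o---o-
-o-o--o---o
o-o-o--o---
-o-o-o--o--
--o-o-o--o-
---o-o-o--o
generation 6 is ---o-o-o--o, still not uniform -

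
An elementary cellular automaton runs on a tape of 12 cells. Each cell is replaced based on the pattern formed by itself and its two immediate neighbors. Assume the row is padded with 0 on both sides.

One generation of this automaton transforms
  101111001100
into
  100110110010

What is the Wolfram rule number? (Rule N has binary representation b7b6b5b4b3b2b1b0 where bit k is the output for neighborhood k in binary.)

150

position 3: 111 → 1  (bit 7 = 1)
position 5: 110 → 0  (bit 6 = 0)
position 1: 101 → 0  (bit 5 = 0)
position 6: 100 → 1  (bit 4 = 1)
position 2: 011 → 0  (bit 3 = 0)
position 0: 010 → 1  (bit 2 = 1)
position 7: 001 → 1  (bit 1 = 1)
position 11: 000 → 0  (bit 0 = 0)
bits b7..b0 = 10010110 = 150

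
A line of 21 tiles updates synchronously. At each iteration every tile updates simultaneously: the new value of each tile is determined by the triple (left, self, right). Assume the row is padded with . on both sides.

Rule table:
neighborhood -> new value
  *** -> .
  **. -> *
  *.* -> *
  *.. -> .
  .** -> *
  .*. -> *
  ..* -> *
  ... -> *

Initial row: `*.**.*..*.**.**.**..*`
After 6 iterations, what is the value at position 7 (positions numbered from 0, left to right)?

iteration 1: ******.***********.**
iteration 2: *....***.........****
iteration 3: *.****.*.*********..*
iteration 4: ***..*****.......*.**
iteration 5: *.*.**...*.**********
iteration 6: ******.*****........*
position 7 holds *

*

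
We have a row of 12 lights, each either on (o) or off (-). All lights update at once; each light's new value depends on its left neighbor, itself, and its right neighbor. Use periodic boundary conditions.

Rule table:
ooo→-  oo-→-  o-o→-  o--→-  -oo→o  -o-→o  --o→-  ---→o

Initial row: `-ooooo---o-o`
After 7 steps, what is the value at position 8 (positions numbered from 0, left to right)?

-

-o-----o-o-o
-o-ooo-o-o-o
-o-o---o-o-o
-o-o-o-o-o-o
-o-o-o-o-o-o  (fixed point — unchanged through step 7)
position 8 holds -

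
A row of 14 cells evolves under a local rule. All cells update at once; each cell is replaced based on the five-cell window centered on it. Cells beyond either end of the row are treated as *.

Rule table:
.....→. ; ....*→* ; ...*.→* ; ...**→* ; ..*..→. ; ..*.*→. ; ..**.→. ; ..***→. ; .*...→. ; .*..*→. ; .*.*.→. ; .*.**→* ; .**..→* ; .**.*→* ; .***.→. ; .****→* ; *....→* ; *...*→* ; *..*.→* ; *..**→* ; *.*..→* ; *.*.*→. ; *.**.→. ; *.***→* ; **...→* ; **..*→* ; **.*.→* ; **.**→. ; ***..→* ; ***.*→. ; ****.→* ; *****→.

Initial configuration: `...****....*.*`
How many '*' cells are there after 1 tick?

tick 1: ***.*******.**
count of *: 12

12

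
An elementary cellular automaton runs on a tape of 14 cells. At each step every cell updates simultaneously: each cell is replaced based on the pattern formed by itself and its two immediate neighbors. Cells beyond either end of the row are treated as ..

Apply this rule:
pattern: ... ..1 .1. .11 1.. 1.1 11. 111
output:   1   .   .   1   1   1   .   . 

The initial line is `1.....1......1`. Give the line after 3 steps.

..11..1.111.1.

.1111..11111..
.1...1.1....11
..11..1.111.1.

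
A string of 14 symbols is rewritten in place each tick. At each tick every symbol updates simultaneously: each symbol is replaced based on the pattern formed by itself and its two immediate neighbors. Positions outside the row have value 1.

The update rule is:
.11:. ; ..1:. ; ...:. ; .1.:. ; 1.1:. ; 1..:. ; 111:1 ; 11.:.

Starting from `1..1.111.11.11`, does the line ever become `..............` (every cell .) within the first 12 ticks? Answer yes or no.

tick 1: ......1......1
tick 2: ..............
all cells are . at tick 2

yes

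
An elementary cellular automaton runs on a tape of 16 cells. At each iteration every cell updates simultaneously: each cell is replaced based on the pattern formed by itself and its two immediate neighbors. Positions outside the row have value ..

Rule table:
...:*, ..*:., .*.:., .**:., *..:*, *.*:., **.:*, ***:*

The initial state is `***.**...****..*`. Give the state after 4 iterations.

.*..**..***..***

iteration 1: .**..***..****..
iteration 2: ..**..***..*****
iteration 3: *..**..***..****
iteration 4: .*..**..***..***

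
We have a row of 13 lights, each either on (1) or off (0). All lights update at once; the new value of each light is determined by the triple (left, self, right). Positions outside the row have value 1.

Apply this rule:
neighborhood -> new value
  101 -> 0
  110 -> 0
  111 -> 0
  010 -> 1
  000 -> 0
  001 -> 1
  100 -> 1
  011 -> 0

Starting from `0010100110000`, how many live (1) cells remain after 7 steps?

1110111001001
0000000111110
1000001000000
0100011100001
0110100010010
0000110111110
1001000000000
count of 1: 2

2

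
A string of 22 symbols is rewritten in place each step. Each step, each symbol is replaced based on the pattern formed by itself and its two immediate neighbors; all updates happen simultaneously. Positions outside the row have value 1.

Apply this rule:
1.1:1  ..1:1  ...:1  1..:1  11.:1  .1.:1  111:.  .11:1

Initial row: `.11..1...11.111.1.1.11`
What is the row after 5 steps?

1111111111111.1111111.

step 1: 1111111111111.1111111.
step 2: ............111.....11
step 3: 1111111111111.1111111.  (repeats step 1; period 2)
step 5: 1111111111111.1111111.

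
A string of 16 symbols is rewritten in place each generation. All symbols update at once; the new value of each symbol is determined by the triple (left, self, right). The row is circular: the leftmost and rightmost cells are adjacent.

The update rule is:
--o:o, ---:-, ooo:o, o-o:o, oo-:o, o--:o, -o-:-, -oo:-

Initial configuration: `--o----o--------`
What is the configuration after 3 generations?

generation 1: -o-o--o-o-------
generation 2: o-o-oo-o-o------
generation 3: -o-o-oo-o-o----o

-o-o-oo-o-o----o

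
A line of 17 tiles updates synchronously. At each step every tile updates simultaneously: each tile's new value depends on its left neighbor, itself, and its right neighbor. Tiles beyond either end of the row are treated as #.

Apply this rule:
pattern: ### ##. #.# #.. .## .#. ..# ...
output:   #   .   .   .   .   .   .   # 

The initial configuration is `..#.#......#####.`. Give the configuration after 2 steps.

.####..##....#...

......####..###..
.####..##....#...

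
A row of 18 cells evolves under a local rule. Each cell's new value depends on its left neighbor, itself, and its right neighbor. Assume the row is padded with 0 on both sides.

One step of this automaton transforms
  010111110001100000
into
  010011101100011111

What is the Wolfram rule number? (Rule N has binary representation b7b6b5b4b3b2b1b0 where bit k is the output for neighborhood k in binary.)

position 4: 111 → 1  (bit 7 = 1)
position 7: 110 → 0  (bit 6 = 0)
position 2: 101 → 0  (bit 5 = 0)
position 8: 100 → 1  (bit 4 = 1)
position 3: 011 → 0  (bit 3 = 0)
position 1: 010 → 1  (bit 2 = 1)
position 0: 001 → 0  (bit 1 = 0)
position 9: 000 → 1  (bit 0 = 1)
bits b7..b0 = 10010101 = 149

149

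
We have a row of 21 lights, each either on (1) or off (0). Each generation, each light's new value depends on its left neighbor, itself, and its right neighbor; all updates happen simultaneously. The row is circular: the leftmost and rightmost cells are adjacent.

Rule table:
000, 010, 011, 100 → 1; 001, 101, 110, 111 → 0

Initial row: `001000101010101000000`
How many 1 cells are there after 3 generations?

101110101010101111111
001000101010101000000  (repeats generation 0; period 2)
generation 3: 101110101010101111111
count of 1: 15

15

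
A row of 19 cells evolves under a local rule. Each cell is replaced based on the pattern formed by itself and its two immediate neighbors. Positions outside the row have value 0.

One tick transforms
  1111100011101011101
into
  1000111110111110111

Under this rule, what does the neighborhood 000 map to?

At position 6 the neighborhood is 000; the next row has 1 there.

1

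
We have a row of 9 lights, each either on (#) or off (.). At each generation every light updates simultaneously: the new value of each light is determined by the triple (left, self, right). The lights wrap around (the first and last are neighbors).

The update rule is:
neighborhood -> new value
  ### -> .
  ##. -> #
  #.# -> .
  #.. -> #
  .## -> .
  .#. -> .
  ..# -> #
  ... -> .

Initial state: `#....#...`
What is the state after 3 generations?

.#.##....

.#..#.#.#
..##.....
.#.##....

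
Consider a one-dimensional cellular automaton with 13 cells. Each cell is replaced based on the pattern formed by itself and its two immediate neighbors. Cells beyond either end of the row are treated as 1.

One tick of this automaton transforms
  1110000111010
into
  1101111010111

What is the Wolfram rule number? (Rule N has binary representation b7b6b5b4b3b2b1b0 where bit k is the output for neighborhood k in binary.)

position 0: 111 → 1  (bit 7 = 1)
position 2: 110 → 0  (bit 6 = 0)
position 10: 101 → 1  (bit 5 = 1)
position 3: 100 → 1  (bit 4 = 1)
position 7: 011 → 0  (bit 3 = 0)
position 11: 010 → 1  (bit 2 = 1)
position 6: 001 → 1  (bit 1 = 1)
position 4: 000 → 1  (bit 0 = 1)
bits b7..b0 = 10110111 = 183

183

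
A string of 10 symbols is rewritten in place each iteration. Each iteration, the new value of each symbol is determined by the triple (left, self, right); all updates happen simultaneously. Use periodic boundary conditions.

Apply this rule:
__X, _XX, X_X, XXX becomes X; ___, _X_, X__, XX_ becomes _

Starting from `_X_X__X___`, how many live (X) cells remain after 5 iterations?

X_X__X____
_X__X____X
X__X____X_
__X____X_X
_X____X_X_
count of X: 3

3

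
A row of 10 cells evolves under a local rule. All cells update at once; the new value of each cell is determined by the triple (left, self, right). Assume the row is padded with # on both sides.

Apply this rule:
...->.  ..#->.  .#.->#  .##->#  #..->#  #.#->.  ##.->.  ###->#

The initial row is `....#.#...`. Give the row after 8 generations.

.#..#.#.#.

#...#.##..
.#..#.#.#.
.##.#.#.#.
.#..#.#.#.  (repeats generation 2; period 2)
generation 8: .#..#.#.#.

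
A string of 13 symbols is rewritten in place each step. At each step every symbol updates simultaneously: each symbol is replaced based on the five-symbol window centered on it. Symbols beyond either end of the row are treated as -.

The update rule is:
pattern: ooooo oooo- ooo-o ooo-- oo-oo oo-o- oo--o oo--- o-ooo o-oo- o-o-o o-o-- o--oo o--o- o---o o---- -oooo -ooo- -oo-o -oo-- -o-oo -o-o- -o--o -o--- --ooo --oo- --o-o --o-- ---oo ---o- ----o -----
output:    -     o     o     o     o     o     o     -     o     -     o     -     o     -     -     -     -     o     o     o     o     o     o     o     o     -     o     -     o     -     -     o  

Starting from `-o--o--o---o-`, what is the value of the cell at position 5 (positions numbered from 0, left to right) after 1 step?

--o--o--o---o
position 5 holds o

o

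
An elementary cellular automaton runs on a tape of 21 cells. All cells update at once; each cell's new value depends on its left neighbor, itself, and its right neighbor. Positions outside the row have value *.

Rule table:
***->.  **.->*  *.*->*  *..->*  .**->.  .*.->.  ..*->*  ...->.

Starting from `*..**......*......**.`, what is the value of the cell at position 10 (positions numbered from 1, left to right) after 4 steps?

step 1: ***.**....*.*....*.**
step 2: ..**.**..*.*.*..*.*..
step 3: **.**.***.*.*.**.*.**
step 4: .**.**..**.*.*.**.*..
position 10 holds *

*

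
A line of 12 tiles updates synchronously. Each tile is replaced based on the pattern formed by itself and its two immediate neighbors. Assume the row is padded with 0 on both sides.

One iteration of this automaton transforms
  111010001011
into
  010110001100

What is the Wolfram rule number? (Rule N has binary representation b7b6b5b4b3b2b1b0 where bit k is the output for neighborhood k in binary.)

position 1: 111 → 1  (bit 7 = 1)
position 2: 110 → 0  (bit 6 = 0)
position 3: 101 → 1  (bit 5 = 1)
position 5: 100 → 0  (bit 4 = 0)
position 0: 011 → 0  (bit 3 = 0)
position 4: 010 → 1  (bit 2 = 1)
position 7: 001 → 0  (bit 1 = 0)
position 6: 000 → 0  (bit 0 = 0)
bits b7..b0 = 10100100 = 164

164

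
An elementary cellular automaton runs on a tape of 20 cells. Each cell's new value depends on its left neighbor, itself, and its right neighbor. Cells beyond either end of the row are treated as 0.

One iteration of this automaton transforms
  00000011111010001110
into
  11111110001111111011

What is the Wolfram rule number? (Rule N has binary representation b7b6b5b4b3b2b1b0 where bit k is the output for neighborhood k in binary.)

127

position 7: 111 → 0  (bit 7 = 0)
position 10: 110 → 1  (bit 6 = 1)
position 11: 101 → 1  (bit 5 = 1)
position 13: 100 → 1  (bit 4 = 1)
position 6: 011 → 1  (bit 3 = 1)
position 12: 010 → 1  (bit 2 = 1)
position 5: 001 → 1  (bit 1 = 1)
position 0: 000 → 1  (bit 0 = 1)
bits b7..b0 = 01111111 = 127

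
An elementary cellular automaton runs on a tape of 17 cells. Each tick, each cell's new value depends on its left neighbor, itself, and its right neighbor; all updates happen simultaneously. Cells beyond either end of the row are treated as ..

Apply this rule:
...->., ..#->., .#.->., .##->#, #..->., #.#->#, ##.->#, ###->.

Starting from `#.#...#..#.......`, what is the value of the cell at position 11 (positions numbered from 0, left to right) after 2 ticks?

tick 1: .#...............
tick 2: .................
position 11 holds .

.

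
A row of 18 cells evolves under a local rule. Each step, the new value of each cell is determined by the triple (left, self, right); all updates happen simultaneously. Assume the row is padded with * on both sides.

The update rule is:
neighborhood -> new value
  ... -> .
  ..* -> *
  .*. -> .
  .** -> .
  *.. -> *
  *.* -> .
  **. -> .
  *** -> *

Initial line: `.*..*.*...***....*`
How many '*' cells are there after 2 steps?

step 1: ..**...*.*.*.*..*.
step 2: **..*.*.......**..
count of *: 6

6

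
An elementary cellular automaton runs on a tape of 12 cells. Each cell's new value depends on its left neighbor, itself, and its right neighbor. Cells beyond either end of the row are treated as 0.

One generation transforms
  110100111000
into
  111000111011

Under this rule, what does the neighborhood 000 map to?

At position 10 the neighborhood is 000; the next row has 1 there.

1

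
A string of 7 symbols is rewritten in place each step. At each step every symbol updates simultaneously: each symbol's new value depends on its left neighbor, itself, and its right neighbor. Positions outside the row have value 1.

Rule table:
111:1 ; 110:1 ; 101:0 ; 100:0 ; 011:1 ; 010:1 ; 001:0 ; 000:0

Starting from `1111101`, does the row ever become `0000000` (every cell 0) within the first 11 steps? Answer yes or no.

no

1111101  (fixed point — unchanged through step 11)
step 11 is 1111101, still not uniform 0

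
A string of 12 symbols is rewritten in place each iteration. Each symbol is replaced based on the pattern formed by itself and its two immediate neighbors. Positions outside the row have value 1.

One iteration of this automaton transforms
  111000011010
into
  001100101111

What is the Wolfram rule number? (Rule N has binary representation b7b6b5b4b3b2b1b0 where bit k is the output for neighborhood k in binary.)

position 0: 111 → 0  (bit 7 = 0)
position 2: 110 → 1  (bit 6 = 1)
position 9: 101 → 1  (bit 5 = 1)
position 3: 100 → 1  (bit 4 = 1)
position 7: 011 → 0  (bit 3 = 0)
position 10: 010 → 1  (bit 2 = 1)
position 6: 001 → 1  (bit 1 = 1)
position 4: 000 → 0  (bit 0 = 0)
bits b7..b0 = 01110110 = 118

118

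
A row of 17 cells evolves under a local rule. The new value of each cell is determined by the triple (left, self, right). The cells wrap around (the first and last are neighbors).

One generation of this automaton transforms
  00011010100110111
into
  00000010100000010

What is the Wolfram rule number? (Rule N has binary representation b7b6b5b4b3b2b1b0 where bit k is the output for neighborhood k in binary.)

position 15: 111 → 1  (bit 7 = 1)
position 4: 110 → 0  (bit 6 = 0)
position 5: 101 → 0  (bit 5 = 0)
position 0: 100 → 0  (bit 4 = 0)
position 3: 011 → 0  (bit 3 = 0)
position 6: 010 → 1  (bit 2 = 1)
position 2: 001 → 0  (bit 1 = 0)
position 1: 000 → 0  (bit 0 = 0)
bits b7..b0 = 10000100 = 132

132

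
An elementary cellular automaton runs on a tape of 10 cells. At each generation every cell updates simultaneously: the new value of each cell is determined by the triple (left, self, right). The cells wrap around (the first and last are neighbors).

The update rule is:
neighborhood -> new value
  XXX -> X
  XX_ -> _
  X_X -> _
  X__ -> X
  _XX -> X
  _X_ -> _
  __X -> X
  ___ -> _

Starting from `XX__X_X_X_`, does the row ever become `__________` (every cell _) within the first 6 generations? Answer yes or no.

generation 1: X_XX______
generation 2: __X_X____X
generation 3: XX___X__X_
generation 4: X_X_X_XX__
generation 5: ______X_XX
generation 6: X____X__X_
generation 6 is X____X__X_, still not uniform _

no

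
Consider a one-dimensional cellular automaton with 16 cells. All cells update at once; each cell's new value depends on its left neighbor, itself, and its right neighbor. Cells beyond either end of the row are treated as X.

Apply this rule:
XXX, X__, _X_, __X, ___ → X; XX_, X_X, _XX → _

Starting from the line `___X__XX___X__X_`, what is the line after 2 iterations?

iteration 1: XXXXXX__XXXXXXX_
iteration 2: XXXXX_XX_XXXXX__

XXXXX_XX_XXXXX__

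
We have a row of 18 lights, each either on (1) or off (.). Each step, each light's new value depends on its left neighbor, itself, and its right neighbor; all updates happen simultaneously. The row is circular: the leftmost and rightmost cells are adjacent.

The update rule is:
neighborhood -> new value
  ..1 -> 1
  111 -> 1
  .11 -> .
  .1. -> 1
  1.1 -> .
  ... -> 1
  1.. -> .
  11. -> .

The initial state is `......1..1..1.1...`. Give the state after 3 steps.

1111111.11.11.1.11
111111........1..1
11111..11111111.1.

11111..11111111.1.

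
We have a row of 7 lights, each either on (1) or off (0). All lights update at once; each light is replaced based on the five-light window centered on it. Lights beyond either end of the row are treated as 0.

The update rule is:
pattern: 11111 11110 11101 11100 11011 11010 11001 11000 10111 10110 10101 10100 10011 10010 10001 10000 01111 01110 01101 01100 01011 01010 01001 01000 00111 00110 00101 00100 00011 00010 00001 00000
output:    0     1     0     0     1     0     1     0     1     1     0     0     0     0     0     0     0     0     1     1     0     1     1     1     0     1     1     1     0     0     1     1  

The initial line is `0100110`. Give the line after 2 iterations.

0110110
0111110

0111110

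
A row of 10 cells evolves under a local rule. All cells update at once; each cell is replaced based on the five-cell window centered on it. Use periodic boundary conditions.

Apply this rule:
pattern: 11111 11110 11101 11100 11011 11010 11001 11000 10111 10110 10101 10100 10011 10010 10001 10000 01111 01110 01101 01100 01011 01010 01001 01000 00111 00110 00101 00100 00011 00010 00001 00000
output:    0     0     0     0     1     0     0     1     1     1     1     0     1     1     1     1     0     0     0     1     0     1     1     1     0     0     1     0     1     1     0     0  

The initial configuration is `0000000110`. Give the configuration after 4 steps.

0011011010

1000001011
0110011010
1010100001
0011011010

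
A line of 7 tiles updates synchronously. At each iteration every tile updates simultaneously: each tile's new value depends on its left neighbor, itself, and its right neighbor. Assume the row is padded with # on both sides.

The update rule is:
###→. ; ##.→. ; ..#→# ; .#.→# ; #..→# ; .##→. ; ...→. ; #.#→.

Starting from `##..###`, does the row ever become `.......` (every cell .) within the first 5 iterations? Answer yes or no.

iteration 1: ..##...
iteration 2: ##..#.#
iteration 3: ..###..
iteration 4: ##...##
iteration 5: ..#.#..
iteration 5 is ..#.#.., still not uniform .

no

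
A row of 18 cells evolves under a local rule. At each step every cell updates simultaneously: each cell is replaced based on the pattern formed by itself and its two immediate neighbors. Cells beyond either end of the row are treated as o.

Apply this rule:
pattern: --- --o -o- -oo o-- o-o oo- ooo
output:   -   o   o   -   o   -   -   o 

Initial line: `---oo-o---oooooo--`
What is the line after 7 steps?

oo-o-o-oo-oo-ooo--

step 1: o-o---oo-o-oooo-oo
step 2: --oo-o---o--oo---o
step 3: oo---oo-oooo--o-o-
step 4: o-o-o----oo-ooo-o-
step 5: --o-oo--o----o--o-
step 6: ooo---oooo--ooooo-
step 7: oo-o-o-oo-oo-ooo--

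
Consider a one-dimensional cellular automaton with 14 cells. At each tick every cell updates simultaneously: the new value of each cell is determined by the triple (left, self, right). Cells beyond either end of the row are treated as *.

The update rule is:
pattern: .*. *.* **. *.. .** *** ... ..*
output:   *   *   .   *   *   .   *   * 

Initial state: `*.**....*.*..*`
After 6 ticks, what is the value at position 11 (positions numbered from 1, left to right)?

tick 1: .**.**********
tick 2: **.**.........
tick 3: ..**.*********
tick 4: ***.**........
tick 5: ...**.********
tick 6: ****.**.......
position 11 holds .

.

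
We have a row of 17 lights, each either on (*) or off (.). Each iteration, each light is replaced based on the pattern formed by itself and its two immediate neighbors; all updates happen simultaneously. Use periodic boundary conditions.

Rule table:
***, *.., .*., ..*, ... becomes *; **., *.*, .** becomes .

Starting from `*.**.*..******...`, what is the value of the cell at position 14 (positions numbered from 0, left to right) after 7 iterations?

*....***.****.***
.****.*...**...**
..**..****..***..
**..**.**.**.*.**
*.**.........*..*
....************.
****.**********.*
position 14 holds *

*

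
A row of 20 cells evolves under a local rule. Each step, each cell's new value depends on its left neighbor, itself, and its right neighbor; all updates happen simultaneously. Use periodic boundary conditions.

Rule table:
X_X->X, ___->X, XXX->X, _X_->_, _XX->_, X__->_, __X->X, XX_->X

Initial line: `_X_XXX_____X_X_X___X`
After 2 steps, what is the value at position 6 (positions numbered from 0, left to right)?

X_X_XX_XXXX_X_X__XX_
_X_X_XX_XXXX_X__X_XX
position 6 holds X

X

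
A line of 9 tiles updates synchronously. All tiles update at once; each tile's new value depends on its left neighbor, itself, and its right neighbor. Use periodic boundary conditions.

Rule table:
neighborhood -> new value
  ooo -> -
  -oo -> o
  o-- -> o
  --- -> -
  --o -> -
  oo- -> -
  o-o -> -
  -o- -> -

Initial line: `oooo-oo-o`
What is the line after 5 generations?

-----o--o
o-----o--
-o-----o-
--o-----o
o--o-----

o--o-----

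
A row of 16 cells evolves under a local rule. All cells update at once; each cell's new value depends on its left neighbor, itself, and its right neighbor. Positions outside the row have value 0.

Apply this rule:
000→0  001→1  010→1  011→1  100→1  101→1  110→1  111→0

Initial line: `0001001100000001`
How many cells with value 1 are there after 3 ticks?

0011111110000011
0110000011000111
1111000111101101
count of 1: 11

11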